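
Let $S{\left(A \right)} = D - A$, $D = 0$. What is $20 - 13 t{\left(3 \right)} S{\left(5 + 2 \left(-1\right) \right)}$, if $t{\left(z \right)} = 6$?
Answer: $4680$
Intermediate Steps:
$S{\left(A \right)} = - A$ ($S{\left(A \right)} = 0 - A = - A$)
$20 - 13 t{\left(3 \right)} S{\left(5 + 2 \left(-1\right) \right)} = 20 \left(-13\right) 6 \left(- (5 + 2 \left(-1\right))\right) = 20 \left(- 78 \left(- (5 - 2)\right)\right) = 20 \left(- 78 \left(\left(-1\right) 3\right)\right) = 20 \left(\left(-78\right) \left(-3\right)\right) = 20 \cdot 234 = 4680$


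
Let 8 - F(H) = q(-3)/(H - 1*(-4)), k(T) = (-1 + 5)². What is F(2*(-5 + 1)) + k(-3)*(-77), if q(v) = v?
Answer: -4899/4 ≈ -1224.8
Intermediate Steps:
k(T) = 16 (k(T) = 4² = 16)
F(H) = 8 + 3/(4 + H) (F(H) = 8 - (-3)/(H - 1*(-4)) = 8 - (-3)/(H + 4) = 8 - (-3)/(4 + H) = 8 + 3/(4 + H))
F(2*(-5 + 1)) + k(-3)*(-77) = (35 + 8*(2*(-5 + 1)))/(4 + 2*(-5 + 1)) + 16*(-77) = (35 + 8*(2*(-4)))/(4 + 2*(-4)) - 1232 = (35 + 8*(-8))/(4 - 8) - 1232 = (35 - 64)/(-4) - 1232 = -¼*(-29) - 1232 = 29/4 - 1232 = -4899/4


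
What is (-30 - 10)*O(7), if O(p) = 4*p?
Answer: -1120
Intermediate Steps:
(-30 - 10)*O(7) = (-30 - 10)*(4*7) = -40*28 = -1120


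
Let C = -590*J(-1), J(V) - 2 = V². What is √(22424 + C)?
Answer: √20654 ≈ 143.72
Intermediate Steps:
J(V) = 2 + V²
C = -1770 (C = -590*(2 + (-1)²) = -590*(2 + 1) = -590*3 = -1770)
√(22424 + C) = √(22424 - 1770) = √20654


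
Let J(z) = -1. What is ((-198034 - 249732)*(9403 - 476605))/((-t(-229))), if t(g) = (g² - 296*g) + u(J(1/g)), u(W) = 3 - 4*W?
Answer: -52299292683/30058 ≈ -1.7399e+6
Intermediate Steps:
t(g) = 7 + g² - 296*g (t(g) = (g² - 296*g) + (3 - 4*(-1)) = (g² - 296*g) + (3 + 4) = (g² - 296*g) + 7 = 7 + g² - 296*g)
((-198034 - 249732)*(9403 - 476605))/((-t(-229))) = ((-198034 - 249732)*(9403 - 476605))/((-(7 + (-229)² - 296*(-229)))) = (-447766*(-467202))/((-(7 + 52441 + 67784))) = 209197170732/((-1*120232)) = 209197170732/(-120232) = 209197170732*(-1/120232) = -52299292683/30058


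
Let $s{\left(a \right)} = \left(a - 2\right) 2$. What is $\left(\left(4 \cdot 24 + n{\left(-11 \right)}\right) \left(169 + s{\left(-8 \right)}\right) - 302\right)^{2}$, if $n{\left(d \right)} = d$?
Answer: $152843769$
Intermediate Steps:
$s{\left(a \right)} = -4 + 2 a$ ($s{\left(a \right)} = \left(-2 + a\right) 2 = -4 + 2 a$)
$\left(\left(4 \cdot 24 + n{\left(-11 \right)}\right) \left(169 + s{\left(-8 \right)}\right) - 302\right)^{2} = \left(\left(4 \cdot 24 - 11\right) \left(169 + \left(-4 + 2 \left(-8\right)\right)\right) - 302\right)^{2} = \left(\left(96 - 11\right) \left(169 - 20\right) - 302\right)^{2} = \left(85 \left(169 - 20\right) - 302\right)^{2} = \left(85 \cdot 149 - 302\right)^{2} = \left(12665 - 302\right)^{2} = 12363^{2} = 152843769$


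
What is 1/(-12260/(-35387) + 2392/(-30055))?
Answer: 1063556285/283828596 ≈ 3.7472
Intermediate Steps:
1/(-12260/(-35387) + 2392/(-30055)) = 1/(-12260*(-1/35387) + 2392*(-1/30055)) = 1/(12260/35387 - 2392/30055) = 1/(283828596/1063556285) = 1063556285/283828596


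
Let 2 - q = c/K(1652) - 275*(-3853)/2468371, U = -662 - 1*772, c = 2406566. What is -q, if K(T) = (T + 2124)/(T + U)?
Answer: 323742565911589/2330142224 ≈ 1.3894e+5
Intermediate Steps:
U = -1434 (U = -662 - 772 = -1434)
K(T) = (2124 + T)/(-1434 + T) (K(T) = (T + 2124)/(T - 1434) = (2124 + T)/(-1434 + T))
q = -323742565911589/2330142224 (q = 2 - (2406566/(((2124 + 1652)/(-1434 + 1652))) - 275*(-3853)/2468371) = 2 - (2406566/((3776/218)) + 1059575*(1/2468371)) = 2 - (2406566/(((1/218)*3776)) + 1059575/2468371) = 2 - (2406566/(1888/109) + 1059575/2468371) = 2 - (2406566*(109/1888) + 1059575/2468371) = 2 - (131157847/944 + 1059575/2468371) = 2 - 1*323747226196037/2330142224 = 2 - 323747226196037/2330142224 = -323742565911589/2330142224 ≈ -1.3894e+5)
-q = -1*(-323742565911589/2330142224) = 323742565911589/2330142224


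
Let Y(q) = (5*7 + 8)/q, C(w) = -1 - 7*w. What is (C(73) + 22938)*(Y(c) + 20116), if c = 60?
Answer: 13534124639/30 ≈ 4.5114e+8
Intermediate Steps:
Y(q) = 43/q (Y(q) = (35 + 8)/q = 43/q)
(C(73) + 22938)*(Y(c) + 20116) = ((-1 - 7*73) + 22938)*(43/60 + 20116) = ((-1 - 511) + 22938)*(43*(1/60) + 20116) = (-512 + 22938)*(43/60 + 20116) = 22426*(1207003/60) = 13534124639/30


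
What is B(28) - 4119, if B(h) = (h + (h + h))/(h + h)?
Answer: -8235/2 ≈ -4117.5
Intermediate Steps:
B(h) = 3/2 (B(h) = (h + 2*h)/((2*h)) = (3*h)*(1/(2*h)) = 3/2)
B(28) - 4119 = 3/2 - 4119 = -8235/2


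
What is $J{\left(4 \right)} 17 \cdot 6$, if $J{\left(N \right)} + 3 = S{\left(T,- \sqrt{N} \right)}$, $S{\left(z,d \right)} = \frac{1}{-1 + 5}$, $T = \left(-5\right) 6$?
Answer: $- \frac{561}{2} \approx -280.5$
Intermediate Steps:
$T = -30$
$S{\left(z,d \right)} = \frac{1}{4}$
$J{\left(N \right)} = - \frac{11}{4}$ ($J{\left(N \right)} = -3 + \frac{1}{4} = - \frac{11}{4}$)
$J{\left(4 \right)} 17 \cdot 6 = \left(- \frac{11}{4}\right) 17 \cdot 6 = \left(- \frac{187}{4}\right) 6 = - \frac{561}{2}$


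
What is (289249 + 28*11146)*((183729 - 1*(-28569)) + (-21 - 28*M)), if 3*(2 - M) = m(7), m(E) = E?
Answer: 382966880483/3 ≈ 1.2766e+11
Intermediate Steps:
M = -⅓ (M = 2 - ⅓*7 = 2 - 7/3 = -⅓ ≈ -0.33333)
(289249 + 28*11146)*((183729 - 1*(-28569)) + (-21 - 28*M)) = (289249 + 28*11146)*((183729 - 1*(-28569)) + (-21 - 28*(-⅓))) = (289249 + 312088)*((183729 + 28569) + (-21 + 28/3)) = 601337*(212298 - 35/3) = 601337*(636859/3) = 382966880483/3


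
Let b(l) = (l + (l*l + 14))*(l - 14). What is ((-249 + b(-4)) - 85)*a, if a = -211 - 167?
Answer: 303156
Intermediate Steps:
a = -378
b(l) = (-14 + l)*(14 + l + l**2) (b(l) = (l + (l**2 + 14))*(-14 + l) = (l + (14 + l**2))*(-14 + l) = (14 + l + l**2)*(-14 + l) = (-14 + l)*(14 + l + l**2))
((-249 + b(-4)) - 85)*a = ((-249 + (-196 + (-4)**3 - 13*(-4)**2)) - 85)*(-378) = ((-249 + (-196 - 64 - 13*16)) - 85)*(-378) = ((-249 + (-196 - 64 - 208)) - 85)*(-378) = ((-249 - 468) - 85)*(-378) = (-717 - 85)*(-378) = -802*(-378) = 303156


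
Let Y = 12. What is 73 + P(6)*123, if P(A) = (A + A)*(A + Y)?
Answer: 26641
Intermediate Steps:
P(A) = 2*A*(12 + A) (P(A) = (A + A)*(A + 12) = (2*A)*(12 + A) = 2*A*(12 + A))
73 + P(6)*123 = 73 + (2*6*(12 + 6))*123 = 73 + (2*6*18)*123 = 73 + 216*123 = 73 + 26568 = 26641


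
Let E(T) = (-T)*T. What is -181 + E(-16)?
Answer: -437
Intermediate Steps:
E(T) = -T²
-181 + E(-16) = -181 - 1*(-16)² = -181 - 1*256 = -181 - 256 = -437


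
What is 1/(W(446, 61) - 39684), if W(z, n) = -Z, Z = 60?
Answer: -1/39744 ≈ -2.5161e-5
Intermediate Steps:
W(z, n) = -60 (W(z, n) = -1*60 = -60)
1/(W(446, 61) - 39684) = 1/(-60 - 39684) = 1/(-39744) = -1/39744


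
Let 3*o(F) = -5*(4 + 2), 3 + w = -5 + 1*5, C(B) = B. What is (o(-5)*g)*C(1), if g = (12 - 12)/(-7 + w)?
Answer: 0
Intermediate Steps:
w = -3 (w = -3 + (-5 + 1*5) = -3 + (-5 + 5) = -3 + 0 = -3)
o(F) = -10 (o(F) = (-5*(4 + 2))/3 = (-5*6)/3 = (⅓)*(-30) = -10)
g = 0 (g = (12 - 12)/(-7 - 3) = 0/(-10) = 0*(-⅒) = 0)
(o(-5)*g)*C(1) = -10*0*1 = 0*1 = 0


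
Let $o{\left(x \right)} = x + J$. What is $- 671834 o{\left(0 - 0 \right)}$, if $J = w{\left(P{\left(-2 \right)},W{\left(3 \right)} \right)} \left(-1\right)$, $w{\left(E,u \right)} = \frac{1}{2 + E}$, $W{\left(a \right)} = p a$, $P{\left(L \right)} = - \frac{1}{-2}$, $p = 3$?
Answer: $\frac{1343668}{5} \approx 2.6873 \cdot 10^{5}$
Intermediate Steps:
$P{\left(L \right)} = \frac{1}{2}$ ($P{\left(L \right)} = \left(-1\right) \left(- \frac{1}{2}\right) = \frac{1}{2}$)
$W{\left(a \right)} = 3 a$
$J = - \frac{2}{5}$ ($J = \frac{1}{2 + \frac{1}{2}} \left(-1\right) = \frac{1}{\frac{5}{2}} \left(-1\right) = \frac{2}{5} \left(-1\right) = - \frac{2}{5} \approx -0.4$)
$o{\left(x \right)} = - \frac{2}{5} + x$ ($o{\left(x \right)} = x - \frac{2}{5} = - \frac{2}{5} + x$)
$- 671834 o{\left(0 - 0 \right)} = - 671834 \left(- \frac{2}{5} + \left(0 - 0\right)\right) = - 671834 \left(- \frac{2}{5} + \left(0 + 0\right)\right) = - 671834 \left(- \frac{2}{5} + 0\right) = \left(-671834\right) \left(- \frac{2}{5}\right) = \frac{1343668}{5}$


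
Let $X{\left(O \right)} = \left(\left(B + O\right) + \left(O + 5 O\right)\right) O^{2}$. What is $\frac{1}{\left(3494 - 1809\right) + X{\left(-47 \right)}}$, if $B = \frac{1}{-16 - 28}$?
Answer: $- \frac{44}{31905553} \approx -1.3791 \cdot 10^{-6}$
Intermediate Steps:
$B = - \frac{1}{44}$ ($B = \frac{1}{-44} = - \frac{1}{44} \approx -0.022727$)
$X{\left(O \right)} = O^{2} \left(- \frac{1}{44} + 7 O\right)$ ($X{\left(O \right)} = \left(\left(- \frac{1}{44} + O\right) + \left(O + 5 O\right)\right) O^{2} = \left(\left(- \frac{1}{44} + O\right) + 6 O\right) O^{2} = \left(- \frac{1}{44} + 7 O\right) O^{2} = O^{2} \left(- \frac{1}{44} + 7 O\right)$)
$\frac{1}{\left(3494 - 1809\right) + X{\left(-47 \right)}} = \frac{1}{\left(3494 - 1809\right) + \frac{\left(-47\right)^{2} \left(-1 + 308 \left(-47\right)\right)}{44}} = \frac{1}{\left(3494 - 1809\right) + \frac{1}{44} \cdot 2209 \left(-1 - 14476\right)} = \frac{1}{1685 + \frac{1}{44} \cdot 2209 \left(-14477\right)} = \frac{1}{1685 - \frac{31979693}{44}} = \frac{1}{- \frac{31905553}{44}} = - \frac{44}{31905553}$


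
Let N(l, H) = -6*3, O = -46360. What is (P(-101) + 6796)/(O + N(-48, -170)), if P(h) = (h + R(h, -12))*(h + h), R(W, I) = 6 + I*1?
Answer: -14205/23189 ≈ -0.61257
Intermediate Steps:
R(W, I) = 6 + I
P(h) = 2*h*(-6 + h) (P(h) = (h + (6 - 12))*(h + h) = (h - 6)*(2*h) = (-6 + h)*(2*h) = 2*h*(-6 + h))
N(l, H) = -18
(P(-101) + 6796)/(O + N(-48, -170)) = (2*(-101)*(-6 - 101) + 6796)/(-46360 - 18) = (2*(-101)*(-107) + 6796)/(-46378) = (21614 + 6796)*(-1/46378) = 28410*(-1/46378) = -14205/23189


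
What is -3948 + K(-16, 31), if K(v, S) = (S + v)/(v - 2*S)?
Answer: -102653/26 ≈ -3948.2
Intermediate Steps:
K(v, S) = (S + v)/(v - 2*S)
-3948 + K(-16, 31) = -3948 + (31 - 16)/(-16 - 2*31) = -3948 + 15/(-16 - 62) = -3948 + 15/(-78) = -3948 - 1/78*15 = -3948 - 5/26 = -102653/26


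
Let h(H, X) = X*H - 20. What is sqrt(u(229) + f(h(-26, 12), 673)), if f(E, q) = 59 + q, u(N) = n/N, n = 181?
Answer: sqrt(38428261)/229 ≈ 27.070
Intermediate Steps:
h(H, X) = -20 + H*X (h(H, X) = H*X - 20 = -20 + H*X)
u(N) = 181/N
sqrt(u(229) + f(h(-26, 12), 673)) = sqrt(181/229 + (59 + 673)) = sqrt(181*(1/229) + 732) = sqrt(181/229 + 732) = sqrt(167809/229) = sqrt(38428261)/229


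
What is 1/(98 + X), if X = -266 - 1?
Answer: -1/169 ≈ -0.0059172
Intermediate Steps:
X = -267
1/(98 + X) = 1/(98 - 267) = 1/(-169) = -1/169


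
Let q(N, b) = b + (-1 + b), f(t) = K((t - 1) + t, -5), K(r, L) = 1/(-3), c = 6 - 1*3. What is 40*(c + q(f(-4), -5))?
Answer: -320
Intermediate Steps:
c = 3 (c = 6 - 3 = 3)
K(r, L) = -1/3
f(t) = -1/3
q(N, b) = -1 + 2*b
40*(c + q(f(-4), -5)) = 40*(3 + (-1 + 2*(-5))) = 40*(3 + (-1 - 10)) = 40*(3 - 11) = 40*(-8) = -320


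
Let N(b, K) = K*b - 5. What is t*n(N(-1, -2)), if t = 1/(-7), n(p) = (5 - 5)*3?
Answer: 0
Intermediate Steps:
N(b, K) = -5 + K*b
n(p) = 0 (n(p) = 0*3 = 0)
t = -⅐ ≈ -0.14286
t*n(N(-1, -2)) = -⅐*0 = 0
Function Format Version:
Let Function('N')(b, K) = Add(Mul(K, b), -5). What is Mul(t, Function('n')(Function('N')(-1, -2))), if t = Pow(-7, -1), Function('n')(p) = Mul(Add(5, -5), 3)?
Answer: 0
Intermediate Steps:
Function('N')(b, K) = Add(-5, Mul(K, b))
Function('n')(p) = 0 (Function('n')(p) = Mul(0, 3) = 0)
t = Rational(-1, 7) ≈ -0.14286
Mul(t, Function('n')(Function('N')(-1, -2))) = Mul(Rational(-1, 7), 0) = 0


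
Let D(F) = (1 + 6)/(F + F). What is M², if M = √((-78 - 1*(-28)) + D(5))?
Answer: -493/10 ≈ -49.300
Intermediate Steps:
D(F) = 7/(2*F) (D(F) = 7/((2*F)) = 7*(1/(2*F)) = 7/(2*F))
M = I*√4930/10 (M = √((-78 - 1*(-28)) + (7/2)/5) = √((-78 + 28) + (7/2)*(⅕)) = √(-50 + 7/10) = √(-493/10) = I*√4930/10 ≈ 7.0214*I)
M² = (I*√4930/10)² = -493/10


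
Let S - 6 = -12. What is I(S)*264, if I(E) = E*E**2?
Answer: -57024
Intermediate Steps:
S = -6 (S = 6 - 12 = -6)
I(E) = E**3
I(S)*264 = (-6)**3*264 = -216*264 = -57024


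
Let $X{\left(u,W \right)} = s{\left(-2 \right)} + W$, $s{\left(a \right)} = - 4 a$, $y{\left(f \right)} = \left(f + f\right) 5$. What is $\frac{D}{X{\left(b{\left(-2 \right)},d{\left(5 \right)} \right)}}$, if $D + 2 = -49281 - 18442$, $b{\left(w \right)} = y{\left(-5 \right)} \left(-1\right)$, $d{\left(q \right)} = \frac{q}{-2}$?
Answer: $- \frac{135450}{11} \approx -12314.0$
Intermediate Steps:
$d{\left(q \right)} = - \frac{q}{2}$ ($d{\left(q \right)} = q \left(- \frac{1}{2}\right) = - \frac{q}{2}$)
$y{\left(f \right)} = 10 f$ ($y{\left(f \right)} = 2 f 5 = 10 f$)
$b{\left(w \right)} = 50$ ($b{\left(w \right)} = 10 \left(-5\right) \left(-1\right) = \left(-50\right) \left(-1\right) = 50$)
$X{\left(u,W \right)} = 8 + W$ ($X{\left(u,W \right)} = \left(-4\right) \left(-2\right) + W = 8 + W$)
$D = -67725$ ($D = -2 - 67723 = -67725$)
$\frac{D}{X{\left(b{\left(-2 \right)},d{\left(5 \right)} \right)}} = - \frac{67725}{8 - \frac{5}{2}} = - \frac{67725}{\frac{11}{2}} = \left(-67725\right) \frac{2}{11} = - \frac{135450}{11}$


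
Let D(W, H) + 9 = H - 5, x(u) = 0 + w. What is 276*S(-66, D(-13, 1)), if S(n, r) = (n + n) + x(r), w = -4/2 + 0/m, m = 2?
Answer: -36984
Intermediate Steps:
w = -2 (w = -4/2 + 0/2 = -4*½ + 0*(½) = -2 + 0 = -2)
x(u) = -2 (x(u) = 0 - 2 = -2)
D(W, H) = -14 + H (D(W, H) = -9 + (H - 5) = -9 + (-5 + H) = -14 + H)
S(n, r) = -2 + 2*n (S(n, r) = (n + n) - 2 = 2*n - 2 = -2 + 2*n)
276*S(-66, D(-13, 1)) = 276*(-2 + 2*(-66)) = 276*(-2 - 132) = 276*(-134) = -36984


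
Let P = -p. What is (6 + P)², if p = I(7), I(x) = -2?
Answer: 64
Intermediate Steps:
p = -2
P = 2 (P = -1*(-2) = 2)
(6 + P)² = (6 + 2)² = 8² = 64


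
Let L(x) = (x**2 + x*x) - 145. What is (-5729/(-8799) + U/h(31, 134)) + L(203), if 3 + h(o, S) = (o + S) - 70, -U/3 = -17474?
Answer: 33531219965/404754 ≈ 82844.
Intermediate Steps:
U = 52422 (U = -3*(-17474) = 52422)
h(o, S) = -73 + S + o (h(o, S) = -3 + ((o + S) - 70) = -3 + ((S + o) - 70) = -3 + (-70 + S + o) = -73 + S + o)
L(x) = -145 + 2*x**2 (L(x) = (x**2 + x**2) - 145 = 2*x**2 - 145 = -145 + 2*x**2)
(-5729/(-8799) + U/h(31, 134)) + L(203) = (-5729/(-8799) + 52422/(-73 + 134 + 31)) + (-145 + 2*203**2) = (-5729*(-1/8799) + 52422/92) + (-145 + 2*41209) = (5729/8799 + 52422*(1/92)) + (-145 + 82418) = (5729/8799 + 26211/46) + 82273 = 230894123/404754 + 82273 = 33531219965/404754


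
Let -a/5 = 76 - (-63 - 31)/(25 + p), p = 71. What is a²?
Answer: 341325625/2304 ≈ 1.4814e+5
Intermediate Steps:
a = -18475/48 (a = -5*(76 - (-63 - 31)/(25 + 71)) = -5*(76 - (-94)/96) = -5*(76 - 1*(-47/48)) = -5*(76 + 47/48) = -5*3695/48 = -18475/48 ≈ -384.90)
a² = (-18475/48)² = 341325625/2304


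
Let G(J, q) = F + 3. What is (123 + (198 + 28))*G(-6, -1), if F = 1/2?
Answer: 2443/2 ≈ 1221.5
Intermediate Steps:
F = ½ ≈ 0.50000
G(J, q) = 7/2 (G(J, q) = ½ + 3 = 7/2)
(123 + (198 + 28))*G(-6, -1) = (123 + (198 + 28))*(7/2) = (123 + 226)*(7/2) = 349*(7/2) = 2443/2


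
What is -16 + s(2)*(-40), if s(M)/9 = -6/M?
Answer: 1064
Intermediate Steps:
s(M) = -54/M (s(M) = 9*(-6/M) = -54/M)
-16 + s(2)*(-40) = -16 - 54/2*(-40) = -16 - 54*1/2*(-40) = -16 - 27*(-40) = -16 + 1080 = 1064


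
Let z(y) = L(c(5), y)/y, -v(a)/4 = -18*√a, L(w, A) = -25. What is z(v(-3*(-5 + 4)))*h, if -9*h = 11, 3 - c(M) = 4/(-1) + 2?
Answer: 275*√3/1944 ≈ 0.24502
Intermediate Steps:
c(M) = 5 (c(M) = 3 - (4/(-1) + 2) = 3 - (4*(-1) + 2) = 3 - (-4 + 2) = 3 - 1*(-2) = 3 + 2 = 5)
h = -11/9 (h = -⅑*11 = -11/9 ≈ -1.2222)
v(a) = 72*√a (v(a) = -(-72)*√a = 72*√a)
z(y) = -25/y
z(v(-3*(-5 + 4)))*h = -25*√3/216*(-11/9) = 275*√3/1944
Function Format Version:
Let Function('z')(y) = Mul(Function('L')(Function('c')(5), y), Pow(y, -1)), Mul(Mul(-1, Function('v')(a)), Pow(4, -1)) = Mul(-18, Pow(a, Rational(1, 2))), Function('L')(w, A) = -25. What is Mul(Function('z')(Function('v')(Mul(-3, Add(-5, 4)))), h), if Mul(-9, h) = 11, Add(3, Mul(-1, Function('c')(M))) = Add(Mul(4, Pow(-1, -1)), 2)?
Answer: Mul(Rational(275, 1944), Pow(3, Rational(1, 2))) ≈ 0.24502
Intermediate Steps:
Function('c')(M) = 5 (Function('c')(M) = Add(3, Mul(-1, Add(Mul(4, Pow(-1, -1)), 2))) = Add(3, Mul(-1, Add(Mul(4, -1), 2))) = Add(3, Mul(-1, Add(-4, 2))) = Add(3, Mul(-1, -2)) = Add(3, 2) = 5)
h = Rational(-11, 9) (h = Mul(Rational(-1, 9), 11) = Rational(-11, 9) ≈ -1.2222)
Function('v')(a) = Mul(72, Pow(a, Rational(1, 2))) (Function('v')(a) = Mul(-4, Mul(-18, Pow(a, Rational(1, 2)))) = Mul(72, Pow(a, Rational(1, 2))))
Function('z')(y) = Mul(-25, Pow(y, -1))
Mul(Function('z')(Function('v')(Mul(-3, Add(-5, 4)))), h) = Mul(Mul(-25, Pow(Mul(72, Pow(Mul(-3, Add(-5, 4)), Rational(1, 2))), -1)), Rational(-11, 9)) = Mul(Mul(-25, Pow(Mul(72, Pow(Mul(-3, -1), Rational(1, 2))), -1)), Rational(-11, 9)) = Mul(Mul(-25, Pow(Mul(72, Pow(3, Rational(1, 2))), -1)), Rational(-11, 9)) = Mul(Mul(-25, Mul(Rational(1, 216), Pow(3, Rational(1, 2)))), Rational(-11, 9)) = Mul(Mul(Rational(-25, 216), Pow(3, Rational(1, 2))), Rational(-11, 9)) = Mul(Rational(275, 1944), Pow(3, Rational(1, 2)))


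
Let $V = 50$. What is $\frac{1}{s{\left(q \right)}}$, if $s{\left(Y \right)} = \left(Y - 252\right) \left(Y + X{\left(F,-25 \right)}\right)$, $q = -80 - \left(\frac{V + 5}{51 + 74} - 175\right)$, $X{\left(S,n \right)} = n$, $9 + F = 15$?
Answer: $- \frac{625}{6844704} \approx -9.1312 \cdot 10^{-5}$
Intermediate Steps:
$F = 6$ ($F = -9 + 15 = 6$)
$q = \frac{2364}{25}$ ($q = -80 - \left(\frac{50 + 5}{51 + 74} - 175\right) = -80 - \left(\frac{55}{125} - 175\right) = -80 - \left(55 \cdot \frac{1}{125} - 175\right) = -80 - \left(\frac{11}{25} - 175\right) = -80 - - \frac{4364}{25} = -80 + \frac{4364}{25} = \frac{2364}{25} \approx 94.56$)
$s{\left(Y \right)} = \left(-252 + Y\right) \left(-25 + Y\right)$ ($s{\left(Y \right)} = \left(Y - 252\right) \left(Y - 25\right) = \left(-252 + Y\right) \left(-25 + Y\right)$)
$\frac{1}{s{\left(q \right)}} = \frac{1}{6300 + \left(\frac{2364}{25}\right)^{2} - \frac{654828}{25}} = \frac{1}{6300 + \frac{5588496}{625} - \frac{654828}{25}} = \frac{1}{- \frac{6844704}{625}} = - \frac{625}{6844704}$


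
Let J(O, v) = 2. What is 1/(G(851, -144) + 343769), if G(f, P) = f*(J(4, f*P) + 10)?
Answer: 1/353981 ≈ 2.8250e-6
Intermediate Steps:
G(f, P) = 12*f (G(f, P) = f*(2 + 10) = f*12 = 12*f)
1/(G(851, -144) + 343769) = 1/(12*851 + 343769) = 1/(10212 + 343769) = 1/353981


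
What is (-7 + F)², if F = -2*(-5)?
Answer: 9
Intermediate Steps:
F = 10
(-7 + F)² = (-7 + 10)² = 3² = 9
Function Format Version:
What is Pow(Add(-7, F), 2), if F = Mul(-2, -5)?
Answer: 9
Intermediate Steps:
F = 10
Pow(Add(-7, F), 2) = Pow(Add(-7, 10), 2) = Pow(3, 2) = 9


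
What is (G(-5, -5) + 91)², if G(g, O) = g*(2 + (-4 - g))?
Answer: 5776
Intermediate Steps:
G(g, O) = g*(-2 - g)
(G(-5, -5) + 91)² = (-1*(-5)*(2 - 5) + 91)² = (-1*(-5)*(-3) + 91)² = (-15 + 91)² = 76² = 5776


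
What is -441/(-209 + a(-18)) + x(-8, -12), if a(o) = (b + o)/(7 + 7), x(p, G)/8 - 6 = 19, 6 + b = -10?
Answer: 299087/1480 ≈ 202.09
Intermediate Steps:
b = -16 (b = -6 - 10 = -16)
x(p, G) = 200 (x(p, G) = 48 + 8*19 = 48 + 152 = 200)
a(o) = -8/7 + o/14 (a(o) = (-16 + o)/(7 + 7) = (-16 + o)/14 = (-16 + o)*(1/14) = -8/7 + o/14)
-441/(-209 + a(-18)) + x(-8, -12) = -441/(-209 + (-8/7 + (1/14)*(-18))) + 200 = -441/(-209 + (-8/7 - 9/7)) + 200 = -441/(-209 - 17/7) + 200 = -441/(-1480/7) + 200 = -7/1480*(-441) + 200 = 3087/1480 + 200 = 299087/1480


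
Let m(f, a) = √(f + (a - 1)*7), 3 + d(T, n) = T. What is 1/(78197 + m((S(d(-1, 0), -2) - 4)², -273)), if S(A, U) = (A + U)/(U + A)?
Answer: 78197/6114772718 - I*√1909/6114772718 ≈ 1.2788e-5 - 7.1453e-9*I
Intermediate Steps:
d(T, n) = -3 + T
S(A, U) = 1 (S(A, U) = (A + U)/(A + U) = 1)
m(f, a) = √(-7 + f + 7*a) (m(f, a) = √(f + (-1 + a)*7) = √(f + (-7 + 7*a)) = √(-7 + f + 7*a))
1/(78197 + m((S(d(-1, 0), -2) - 4)², -273)) = 1/(78197 + √(-7 + (1 - 4)² + 7*(-273))) = 1/(78197 + √(-7 + (-3)² - 1911)) = 1/(78197 + √(-7 + 9 - 1911)) = 1/(78197 + √(-1909)) = 1/(78197 + I*√1909)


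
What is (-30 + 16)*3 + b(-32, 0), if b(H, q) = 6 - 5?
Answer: -41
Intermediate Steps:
b(H, q) = 1
(-30 + 16)*3 + b(-32, 0) = (-30 + 16)*3 + 1 = -14*3 + 1 = -42 + 1 = -41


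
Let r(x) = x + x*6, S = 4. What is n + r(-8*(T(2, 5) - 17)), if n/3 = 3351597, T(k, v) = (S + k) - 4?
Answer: 10055631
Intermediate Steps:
T(k, v) = k (T(k, v) = (4 + k) - 4 = k)
r(x) = 7*x (r(x) = x + 6*x = 7*x)
n = 10054791 (n = 3*3351597 = 10054791)
n + r(-8*(T(2, 5) - 17)) = 10054791 + 7*(-8*(2 - 17)) = 10054791 + 7*(-8*(-15)) = 10054791 + 7*120 = 10054791 + 840 = 10055631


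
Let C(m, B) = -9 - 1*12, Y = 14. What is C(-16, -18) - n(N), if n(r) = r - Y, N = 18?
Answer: -25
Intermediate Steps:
C(m, B) = -21 (C(m, B) = -9 - 12 = -21)
n(r) = -14 + r (n(r) = r - 1*14 = r - 14 = -14 + r)
C(-16, -18) - n(N) = -21 - (-14 + 18) = -21 - 1*4 = -21 - 4 = -25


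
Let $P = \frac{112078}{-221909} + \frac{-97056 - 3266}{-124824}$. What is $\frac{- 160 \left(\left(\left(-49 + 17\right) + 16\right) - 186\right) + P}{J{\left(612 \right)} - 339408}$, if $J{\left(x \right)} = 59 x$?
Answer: $- \frac{447629171463773}{4200639641276400} \approx -0.10656$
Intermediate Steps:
$P = \frac{4136165213}{13849784508}$ ($P = 112078 \left(- \frac{1}{221909}\right) - - \frac{50161}{62412} = - \frac{112078}{221909} + \frac{50161}{62412} = \frac{4136165213}{13849784508} \approx 0.29864$)
$\frac{- 160 \left(\left(\left(-49 + 17\right) + 16\right) - 186\right) + P}{J{\left(612 \right)} - 339408} = \frac{- 160 \left(\left(\left(-49 + 17\right) + 16\right) - 186\right) + \frac{4136165213}{13849784508}}{59 \cdot 612 - 339408} = \frac{- 160 \left(\left(-32 + 16\right) - 186\right) + \frac{4136165213}{13849784508}}{36108 - 339408} = \frac{- 160 \left(-16 - 186\right) + \frac{4136165213}{13849784508}}{-303300} = \left(\left(-160\right) \left(-202\right) + \frac{4136165213}{13849784508}\right) \left(- \frac{1}{303300}\right) = \left(32320 + \frac{4136165213}{13849784508}\right) \left(- \frac{1}{303300}\right) = \frac{447629171463773}{13849784508} \left(- \frac{1}{303300}\right) = - \frac{447629171463773}{4200639641276400}$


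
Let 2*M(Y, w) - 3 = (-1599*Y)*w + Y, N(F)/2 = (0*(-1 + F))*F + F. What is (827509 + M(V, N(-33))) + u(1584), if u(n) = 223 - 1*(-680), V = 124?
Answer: 14743167/2 ≈ 7.3716e+6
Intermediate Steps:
u(n) = 903 (u(n) = 223 + 680 = 903)
N(F) = 2*F (N(F) = 2*((0*(-1 + F))*F + F) = 2*(0*F + F) = 2*(0 + F) = 2*F)
M(Y, w) = 3/2 + Y/2 - 1599*Y*w/2 (M(Y, w) = 3/2 + ((-1599*Y)*w + Y)/2 = 3/2 + (-1599*Y*w + Y)/2 = 3/2 + (Y - 1599*Y*w)/2 = 3/2 + (Y/2 - 1599*Y*w/2) = 3/2 + Y/2 - 1599*Y*w/2)
(827509 + M(V, N(-33))) + u(1584) = (827509 + (3/2 + (1/2)*124 - 1599/2*124*2*(-33))) + 903 = (827509 + (3/2 + 62 - 1599/2*124*(-66))) + 903 = (827509 + (3/2 + 62 + 6543108)) + 903 = (827509 + 13086343/2) + 903 = 14741361/2 + 903 = 14743167/2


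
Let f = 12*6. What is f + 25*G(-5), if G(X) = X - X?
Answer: 72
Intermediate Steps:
G(X) = 0
f = 72
f + 25*G(-5) = 72 + 25*0 = 72 + 0 = 72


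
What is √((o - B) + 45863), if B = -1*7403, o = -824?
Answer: √52442 ≈ 229.00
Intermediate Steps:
B = -7403
√((o - B) + 45863) = √((-824 - 1*(-7403)) + 45863) = √((-824 + 7403) + 45863) = √(6579 + 45863) = √52442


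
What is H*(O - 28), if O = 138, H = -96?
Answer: -10560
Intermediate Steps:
H*(O - 28) = -96*(138 - 28) = -96*110 = -10560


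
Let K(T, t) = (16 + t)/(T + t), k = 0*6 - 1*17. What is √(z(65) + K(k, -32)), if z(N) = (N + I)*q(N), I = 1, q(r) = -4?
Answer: 2*I*√3230/7 ≈ 16.238*I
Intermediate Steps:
z(N) = -4 - 4*N (z(N) = (N + 1)*(-4) = (1 + N)*(-4) = -4 - 4*N)
k = -17 (k = 0 - 17 = -17)
K(T, t) = (16 + t)/(T + t)
√(z(65) + K(k, -32)) = √((-4 - 4*65) + (16 - 32)/(-17 - 32)) = √((-4 - 260) - 16/(-49)) = √(-264 - 1/49*(-16)) = √(-264 + 16/49) = √(-12920/49) = 2*I*√3230/7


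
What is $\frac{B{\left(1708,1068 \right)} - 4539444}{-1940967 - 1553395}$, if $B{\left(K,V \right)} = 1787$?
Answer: $\frac{4537657}{3494362} \approx 1.2986$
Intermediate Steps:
$\frac{B{\left(1708,1068 \right)} - 4539444}{-1940967 - 1553395} = \frac{1787 - 4539444}{-1940967 - 1553395} = - \frac{4537657}{-3494362} = \left(-4537657\right) \left(- \frac{1}{3494362}\right) = \frac{4537657}{3494362}$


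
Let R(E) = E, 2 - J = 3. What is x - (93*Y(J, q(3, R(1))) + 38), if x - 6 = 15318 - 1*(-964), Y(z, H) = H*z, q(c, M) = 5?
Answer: 16715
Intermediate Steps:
J = -1 (J = 2 - 1*3 = 2 - 3 = -1)
x = 16288 (x = 6 + (15318 - 1*(-964)) = 6 + (15318 + 964) = 6 + 16282 = 16288)
x - (93*Y(J, q(3, R(1))) + 38) = 16288 - (93*(5*(-1)) + 38) = 16288 - (93*(-5) + 38) = 16288 - (-465 + 38) = 16288 - 1*(-427) = 16288 + 427 = 16715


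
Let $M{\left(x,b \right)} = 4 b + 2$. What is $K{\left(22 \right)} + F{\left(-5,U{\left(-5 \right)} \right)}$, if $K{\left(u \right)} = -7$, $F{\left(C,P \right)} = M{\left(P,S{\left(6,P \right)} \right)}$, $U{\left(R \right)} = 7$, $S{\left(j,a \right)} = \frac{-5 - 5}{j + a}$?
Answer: $- \frac{105}{13} \approx -8.0769$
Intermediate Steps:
$S{\left(j,a \right)} = - \frac{10}{a + j}$
$M{\left(x,b \right)} = 2 + 4 b$
$F{\left(C,P \right)} = 2 - \frac{40}{6 + P}$ ($F{\left(C,P \right)} = 2 + 4 \left(- \frac{10}{P + 6}\right) = 2 + 4 \left(- \frac{10}{6 + P}\right) = 2 - \frac{40}{6 + P}$)
$K{\left(22 \right)} + F{\left(-5,U{\left(-5 \right)} \right)} = -7 + \frac{2 \left(-14 + 7\right)}{6 + 7} = -7 + 2 \cdot \frac{1}{13} \left(-7\right) = -7 - \frac{14}{13} = - \frac{105}{13}$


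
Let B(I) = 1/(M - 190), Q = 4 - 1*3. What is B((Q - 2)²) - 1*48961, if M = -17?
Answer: -10134928/207 ≈ -48961.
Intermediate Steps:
Q = 1 (Q = 4 - 3 = 1)
B(I) = -1/207 (B(I) = 1/(-17 - 190) = 1/(-207) = -1/207)
B((Q - 2)²) - 1*48961 = -1/207 - 1*48961 = -1/207 - 48961 = -10134928/207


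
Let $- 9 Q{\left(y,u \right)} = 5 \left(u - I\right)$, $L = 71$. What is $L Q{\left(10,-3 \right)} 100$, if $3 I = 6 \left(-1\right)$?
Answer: $\frac{35500}{9} \approx 3944.4$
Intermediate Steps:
$I = -2$ ($I = \frac{6 \left(-1\right)}{3} = \frac{1}{3} \left(-6\right) = -2$)
$Q{\left(y,u \right)} = - \frac{10}{9} - \frac{5 u}{9}$ ($Q{\left(y,u \right)} = - \frac{5 \left(u - -2\right)}{9} = - \frac{5 \left(u + 2\right)}{9} = - \frac{5 \left(2 + u\right)}{9} = - \frac{10 + 5 u}{9} = - \frac{10}{9} - \frac{5 u}{9}$)
$L Q{\left(10,-3 \right)} 100 = 71 \left(- \frac{10}{9} - - \frac{5}{3}\right) 100 = 71 \left(- \frac{10}{9} + \frac{5}{3}\right) 100 = 71 \cdot \frac{5}{9} \cdot 100 = \frac{355}{9} \cdot 100 = \frac{35500}{9}$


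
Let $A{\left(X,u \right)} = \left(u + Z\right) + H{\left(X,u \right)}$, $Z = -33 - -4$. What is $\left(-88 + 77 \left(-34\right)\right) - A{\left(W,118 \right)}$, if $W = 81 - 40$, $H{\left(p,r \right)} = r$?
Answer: $-2913$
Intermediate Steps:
$Z = -29$ ($Z = -33 + 4 = -29$)
$W = 41$ ($W = 81 - 40 = 41$)
$A{\left(X,u \right)} = -29 + 2 u$ ($A{\left(X,u \right)} = \left(u - 29\right) + u = \left(-29 + u\right) + u = -29 + 2 u$)
$\left(-88 + 77 \left(-34\right)\right) - A{\left(W,118 \right)} = \left(-88 + 77 \left(-34\right)\right) - \left(-29 + 2 \cdot 118\right) = \left(-88 - 2618\right) - \left(-29 + 236\right) = -2706 - 207 = -2913$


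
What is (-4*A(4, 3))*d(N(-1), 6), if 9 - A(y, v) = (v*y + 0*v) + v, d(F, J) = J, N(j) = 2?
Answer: 144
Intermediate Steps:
A(y, v) = 9 - v - v*y (A(y, v) = 9 - ((v*y + 0*v) + v) = 9 - ((v*y + 0) + v) = 9 - (v*y + v) = 9 - (v + v*y) = 9 + (-v - v*y) = 9 - v - v*y)
(-4*A(4, 3))*d(N(-1), 6) = -4*(9 - 1*3 - 1*3*4)*6 = -4*(9 - 3 - 12)*6 = -4*(-6)*6 = 24*6 = 144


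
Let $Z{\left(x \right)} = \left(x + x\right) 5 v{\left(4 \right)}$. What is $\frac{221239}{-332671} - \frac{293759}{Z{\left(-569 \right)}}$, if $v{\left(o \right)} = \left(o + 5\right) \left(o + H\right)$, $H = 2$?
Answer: $\frac{29747205149}{102216491460} \approx 0.29102$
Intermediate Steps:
$v{\left(o \right)} = \left(2 + o\right) \left(5 + o\right)$ ($v{\left(o \right)} = \left(o + 5\right) \left(o + 2\right) = \left(5 + o\right) \left(2 + o\right) = \left(2 + o\right) \left(5 + o\right)$)
$Z{\left(x \right)} = 540 x$ ($Z{\left(x \right)} = \left(x + x\right) 5 \left(10 + 4^{2} + 7 \cdot 4\right) = 2 x 5 \left(10 + 16 + 28\right) = 10 x 54 = 540 x$)
$\frac{221239}{-332671} - \frac{293759}{Z{\left(-569 \right)}} = \frac{221239}{-332671} - \frac{293759}{540 \left(-569\right)} = 221239 \left(- \frac{1}{332671}\right) - \frac{293759}{-307260} = - \frac{221239}{332671} - - \frac{293759}{307260} = - \frac{221239}{332671} + \frac{293759}{307260} = \frac{29747205149}{102216491460}$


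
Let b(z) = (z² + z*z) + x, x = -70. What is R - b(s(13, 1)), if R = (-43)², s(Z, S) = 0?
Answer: 1919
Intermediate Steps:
b(z) = -70 + 2*z² (b(z) = (z² + z*z) - 70 = (z² + z²) - 70 = 2*z² - 70 = -70 + 2*z²)
R = 1849
R - b(s(13, 1)) = 1849 - (-70 + 2*0²) = 1849 - (-70 + 2*0) = 1849 - (-70 + 0) = 1849 - 1*(-70) = 1849 + 70 = 1919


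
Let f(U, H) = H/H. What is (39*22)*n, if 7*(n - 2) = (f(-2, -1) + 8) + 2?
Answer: 21450/7 ≈ 3064.3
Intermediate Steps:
f(U, H) = 1
n = 25/7 (n = 2 + ((1 + 8) + 2)/7 = 2 + (9 + 2)/7 = 2 + (⅐)*11 = 2 + 11/7 = 25/7 ≈ 3.5714)
(39*22)*n = (39*22)*(25/7) = 858*(25/7) = 21450/7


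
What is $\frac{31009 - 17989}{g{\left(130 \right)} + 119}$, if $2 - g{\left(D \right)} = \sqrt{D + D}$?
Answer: $\frac{1575420}{14381} + \frac{26040 \sqrt{65}}{14381} \approx 124.15$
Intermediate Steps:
$g{\left(D \right)} = 2 - \sqrt{2} \sqrt{D}$ ($g{\left(D \right)} = 2 - \sqrt{D + D} = 2 - \sqrt{2 D} = 2 - \sqrt{2} \sqrt{D}$)
$\frac{31009 - 17989}{g{\left(130 \right)} + 119} = \frac{31009 - 17989}{\left(2 - \sqrt{2} \sqrt{130}\right) + 119} = \frac{13020}{\left(2 - 2 \sqrt{65}\right) + 119} = \frac{13020}{121 - 2 \sqrt{65}}$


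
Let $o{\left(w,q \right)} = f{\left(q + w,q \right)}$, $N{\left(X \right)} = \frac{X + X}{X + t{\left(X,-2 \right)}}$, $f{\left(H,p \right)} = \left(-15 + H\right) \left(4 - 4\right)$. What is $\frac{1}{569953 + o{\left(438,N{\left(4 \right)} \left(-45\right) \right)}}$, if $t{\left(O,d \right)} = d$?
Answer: $\frac{1}{569953} \approx 1.7545 \cdot 10^{-6}$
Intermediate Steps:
$f{\left(H,p \right)} = 0$ ($f{\left(H,p \right)} = \left(-15 + H\right) 0 = 0$)
$N{\left(X \right)} = \frac{2 X}{-2 + X}$ ($N{\left(X \right)} = \frac{X + X}{X - 2} = \frac{2 X}{-2 + X}$)
$o{\left(w,q \right)} = 0$
$\frac{1}{569953 + o{\left(438,N{\left(4 \right)} \left(-45\right) \right)}} = \frac{1}{569953 + 0} = \frac{1}{569953}$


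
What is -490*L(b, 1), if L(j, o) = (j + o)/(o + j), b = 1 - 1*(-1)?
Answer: -490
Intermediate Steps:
b = 2 (b = 1 + 1 = 2)
L(j, o) = 1 (L(j, o) = (j + o)/(j + o) = 1)
-490*L(b, 1) = -490*1 = -490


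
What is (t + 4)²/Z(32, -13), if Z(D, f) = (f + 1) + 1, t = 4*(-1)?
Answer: 0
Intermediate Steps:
t = -4
Z(D, f) = 2 + f (Z(D, f) = (1 + f) + 1 = 2 + f)
(t + 4)²/Z(32, -13) = (-4 + 4)²/(2 - 13) = 0²/(-11) = 0*(-1/11) = 0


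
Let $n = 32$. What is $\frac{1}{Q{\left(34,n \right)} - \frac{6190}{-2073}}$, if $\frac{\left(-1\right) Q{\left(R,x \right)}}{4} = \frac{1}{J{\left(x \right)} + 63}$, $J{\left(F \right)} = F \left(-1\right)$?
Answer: $\frac{64263}{183598} \approx 0.35002$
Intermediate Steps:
$J{\left(F \right)} = - F$
$Q{\left(R,x \right)} = - \frac{4}{63 - x}$ ($Q{\left(R,x \right)} = - \frac{4}{- x + 63} = - \frac{4}{63 - x}$)
$\frac{1}{Q{\left(34,n \right)} - \frac{6190}{-2073}} = \frac{1}{\frac{4}{-63 + 32} - \frac{6190}{-2073}} = \frac{1}{\frac{4}{-31} - - \frac{6190}{2073}} = \frac{1}{4 \left(- \frac{1}{31}\right) + \frac{6190}{2073}} = \frac{1}{- \frac{4}{31} + \frac{6190}{2073}} = \frac{1}{\frac{183598}{64263}} = \frac{64263}{183598}$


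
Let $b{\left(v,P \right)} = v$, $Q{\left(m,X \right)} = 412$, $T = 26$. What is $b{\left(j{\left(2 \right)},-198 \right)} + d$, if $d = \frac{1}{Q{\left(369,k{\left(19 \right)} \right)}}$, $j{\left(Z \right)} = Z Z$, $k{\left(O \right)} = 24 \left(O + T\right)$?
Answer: $\frac{1649}{412} \approx 4.0024$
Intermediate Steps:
$k{\left(O \right)} = 624 + 24 O$ ($k{\left(O \right)} = 24 \left(O + 26\right) = 24 \left(26 + O\right) = 624 + 24 O$)
$j{\left(Z \right)} = Z^{2}$
$d = \frac{1}{412} \approx 0.0024272$
$b{\left(j{\left(2 \right)},-198 \right)} + d = 2^{2} + \frac{1}{412} = 4 + \frac{1}{412} = \frac{1649}{412}$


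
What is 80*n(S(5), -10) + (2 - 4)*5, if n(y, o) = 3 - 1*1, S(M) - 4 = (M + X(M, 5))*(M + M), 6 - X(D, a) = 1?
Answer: 150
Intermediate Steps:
X(D, a) = 5 (X(D, a) = 6 - 1*1 = 6 - 1 = 5)
S(M) = 4 + 2*M*(5 + M) (S(M) = 4 + (M + 5)*(M + M) = 4 + (5 + M)*(2*M) = 4 + 2*M*(5 + M))
n(y, o) = 2 (n(y, o) = 3 - 1 = 2)
80*n(S(5), -10) + (2 - 4)*5 = 80*2 + (2 - 4)*5 = 160 - 2*5 = 160 - 10 = 150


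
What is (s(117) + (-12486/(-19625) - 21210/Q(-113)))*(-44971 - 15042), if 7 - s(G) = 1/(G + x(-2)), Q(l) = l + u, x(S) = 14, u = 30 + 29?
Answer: -555993596324047/23137875 ≈ -2.4030e+7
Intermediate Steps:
u = 59
Q(l) = 59 + l (Q(l) = l + 59 = 59 + l)
s(G) = 7 - 1/(14 + G) (s(G) = 7 - 1/(G + 14) = 7 - 1/(14 + G))
(s(117) + (-12486/(-19625) - 21210/Q(-113)))*(-44971 - 15042) = ((97 + 7*117)/(14 + 117) + (-12486/(-19625) - 21210/(59 - 113)))*(-44971 - 15042) = ((97 + 819)/131 + (-12486*(-1/19625) - 21210/(-54)))*(-60013) = ((1/131)*916 + (12486/19625 - 21210*(-1/54)))*(-60013) = (916/131 + (12486/19625 + 3535/9))*(-60013) = (916/131 + 69486749/176625)*(-60013) = (9264552619/23137875)*(-60013) = -555993596324047/23137875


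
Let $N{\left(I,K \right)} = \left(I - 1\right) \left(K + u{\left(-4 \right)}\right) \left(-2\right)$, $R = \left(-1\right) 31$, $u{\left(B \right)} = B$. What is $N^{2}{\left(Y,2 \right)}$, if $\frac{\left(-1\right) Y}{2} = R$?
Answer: $59536$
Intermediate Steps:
$R = -31$
$Y = 62$ ($Y = \left(-2\right) \left(-31\right) = 62$)
$N{\left(I,K \right)} = - 2 \left(-1 + I\right) \left(-4 + K\right)$ ($N{\left(I,K \right)} = \left(I - 1\right) \left(K - 4\right) \left(-2\right) = \left(-1 + I\right) \left(-4 + K\right) \left(-2\right) = - 2 \left(-1 + I\right) \left(-4 + K\right)$)
$N^{2}{\left(Y,2 \right)} = \left(-8 + 2 \cdot 2 + 8 \cdot 62 - 124 \cdot 2\right)^{2} = \left(-8 + 4 + 496 - 248\right)^{2} = 244^{2} = 59536$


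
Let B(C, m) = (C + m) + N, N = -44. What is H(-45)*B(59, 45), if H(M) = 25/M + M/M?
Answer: 80/3 ≈ 26.667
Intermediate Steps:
H(M) = 1 + 25/M (H(M) = 25/M + 1 = 1 + 25/M)
B(C, m) = -44 + C + m (B(C, m) = (C + m) - 44 = -44 + C + m)
H(-45)*B(59, 45) = ((25 - 45)/(-45))*(-44 + 59 + 45) = -1/45*(-20)*60 = (4/9)*60 = 80/3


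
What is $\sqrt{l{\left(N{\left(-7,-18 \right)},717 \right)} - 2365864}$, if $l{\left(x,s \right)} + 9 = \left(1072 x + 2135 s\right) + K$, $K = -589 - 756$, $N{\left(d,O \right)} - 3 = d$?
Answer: $i \sqrt{840711} \approx 916.9 i$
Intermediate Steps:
$N{\left(d,O \right)} = 3 + d$
$K = -1345$
$l{\left(x,s \right)} = -1354 + 1072 x + 2135 s$ ($l{\left(x,s \right)} = -9 - \left(1345 - 2135 s - 1072 x\right) = -9 + \left(-1345 + 1072 x + 2135 s\right) = -1354 + 1072 x + 2135 s$)
$\sqrt{l{\left(N{\left(-7,-18 \right)},717 \right)} - 2365864} = \sqrt{\left(-1354 + 1072 \left(3 - 7\right) + 2135 \cdot 717\right) - 2365864} = \sqrt{\left(-1354 + 1072 \left(-4\right) + 1530795\right) - 2365864} = \sqrt{\left(-1354 - 4288 + 1530795\right) - 2365864} = \sqrt{1525153 - 2365864} = \sqrt{-840711} = i \sqrt{840711}$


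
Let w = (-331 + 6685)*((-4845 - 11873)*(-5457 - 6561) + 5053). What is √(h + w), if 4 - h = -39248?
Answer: √1276658281110 ≈ 1.1299e+6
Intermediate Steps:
h = 39252 (h = 4 - 1*(-39248) = 4 + 39248 = 39252)
w = 1276658241858 (w = 6354*(-16718*(-12018) + 5053) = 6354*(200916924 + 5053) = 6354*200921977 = 1276658241858)
√(h + w) = √(39252 + 1276658241858) = √1276658281110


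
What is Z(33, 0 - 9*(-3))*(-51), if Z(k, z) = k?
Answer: -1683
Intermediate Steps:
Z(33, 0 - 9*(-3))*(-51) = 33*(-51) = -1683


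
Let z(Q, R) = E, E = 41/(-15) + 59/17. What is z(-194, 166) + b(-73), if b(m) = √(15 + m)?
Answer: 188/255 + I*√58 ≈ 0.73726 + 7.6158*I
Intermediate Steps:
E = 188/255 (E = 41*(-1/15) + 59*(1/17) = -41/15 + 59/17 = 188/255 ≈ 0.73726)
z(Q, R) = 188/255
z(-194, 166) + b(-73) = 188/255 + √(15 - 73) = 188/255 + √(-58) = 188/255 + I*√58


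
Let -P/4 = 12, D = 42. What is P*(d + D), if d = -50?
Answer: 384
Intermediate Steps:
P = -48 (P = -4*12 = -48)
P*(d + D) = -48*(-50 + 42) = -48*(-8) = 384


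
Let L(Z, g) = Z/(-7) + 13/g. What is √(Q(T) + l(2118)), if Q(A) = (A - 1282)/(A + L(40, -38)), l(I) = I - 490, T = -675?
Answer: √5947126536430/60387 ≈ 40.384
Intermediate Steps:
L(Z, g) = 13/g - Z/7 (L(Z, g) = Z*(-⅐) + 13/g = -Z/7 + 13/g = 13/g - Z/7)
l(I) = -490 + I
Q(A) = (-1282 + A)/(-1611/266 + A) (Q(A) = (A - 1282)/(A + (13/(-38) - ⅐*40)) = (-1282 + A)/(A + (13*(-1/38) - 40/7)) = (-1282 + A)/(A + (-13/38 - 40/7)) = (-1282 + A)/(A - 1611/266) = (-1282 + A)/(-1611/266 + A))
√(Q(T) + l(2118)) = √(266*(-1282 - 675)/(-1611 + 266*(-675)) + (-490 + 2118)) = √(266*(-1957)/(-1611 - 179550) + 1628) = √(266*(-1957)/(-181161) + 1628) = √(266*(-1/181161)*(-1957) + 1628) = √(520562/181161 + 1628) = √(295450670/181161) = √5947126536430/60387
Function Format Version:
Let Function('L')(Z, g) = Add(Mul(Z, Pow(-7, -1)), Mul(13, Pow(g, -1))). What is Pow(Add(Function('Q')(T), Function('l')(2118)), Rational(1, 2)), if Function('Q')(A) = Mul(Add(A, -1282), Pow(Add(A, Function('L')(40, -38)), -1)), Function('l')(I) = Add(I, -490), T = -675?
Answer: Mul(Rational(1, 60387), Pow(5947126536430, Rational(1, 2))) ≈ 40.384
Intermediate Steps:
Function('L')(Z, g) = Add(Mul(13, Pow(g, -1)), Mul(Rational(-1, 7), Z)) (Function('L')(Z, g) = Add(Mul(Z, Rational(-1, 7)), Mul(13, Pow(g, -1))) = Add(Mul(Rational(-1, 7), Z), Mul(13, Pow(g, -1))) = Add(Mul(13, Pow(g, -1)), Mul(Rational(-1, 7), Z)))
Function('l')(I) = Add(-490, I)
Function('Q')(A) = Mul(Pow(Add(Rational(-1611, 266), A), -1), Add(-1282, A)) (Function('Q')(A) = Mul(Add(A, -1282), Pow(Add(A, Add(Mul(13, Pow(-38, -1)), Mul(Rational(-1, 7), 40))), -1)) = Mul(Add(-1282, A), Pow(Add(A, Add(Mul(13, Rational(-1, 38)), Rational(-40, 7))), -1)) = Mul(Add(-1282, A), Pow(Add(A, Add(Rational(-13, 38), Rational(-40, 7))), -1)) = Mul(Add(-1282, A), Pow(Add(A, Rational(-1611, 266)), -1)) = Mul(Add(-1282, A), Pow(Add(Rational(-1611, 266), A), -1)) = Mul(Pow(Add(Rational(-1611, 266), A), -1), Add(-1282, A)))
Pow(Add(Function('Q')(T), Function('l')(2118)), Rational(1, 2)) = Pow(Add(Mul(266, Pow(Add(-1611, Mul(266, -675)), -1), Add(-1282, -675)), Add(-490, 2118)), Rational(1, 2)) = Pow(Add(Mul(266, Pow(Add(-1611, -179550), -1), -1957), 1628), Rational(1, 2)) = Pow(Add(Mul(266, Pow(-181161, -1), -1957), 1628), Rational(1, 2)) = Pow(Add(Mul(266, Rational(-1, 181161), -1957), 1628), Rational(1, 2)) = Pow(Add(Rational(520562, 181161), 1628), Rational(1, 2)) = Pow(Rational(295450670, 181161), Rational(1, 2)) = Mul(Rational(1, 60387), Pow(5947126536430, Rational(1, 2)))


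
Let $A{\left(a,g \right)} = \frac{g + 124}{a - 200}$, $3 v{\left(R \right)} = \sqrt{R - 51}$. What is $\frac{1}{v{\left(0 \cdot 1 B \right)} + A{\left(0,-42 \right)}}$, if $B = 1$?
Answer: $- \frac{12300}{175043} - \frac{10000 i \sqrt{51}}{175043} \approx -0.070268 - 0.40798 i$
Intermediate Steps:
$v{\left(R \right)} = \frac{\sqrt{-51 + R}}{3}$ ($v{\left(R \right)} = \frac{\sqrt{R - 51}}{3} = \frac{\sqrt{-51 + R}}{3}$)
$A{\left(a,g \right)} = \frac{124 + g}{-200 + a}$
$\frac{1}{v{\left(0 \cdot 1 B \right)} + A{\left(0,-42 \right)}} = \frac{1}{\frac{\sqrt{-51 + 0 \cdot 1 \cdot 1}}{3} + \frac{124 - 42}{-200 + 0}} = \frac{1}{\frac{\sqrt{-51 + 0 \cdot 1}}{3} + \frac{1}{-200} \cdot 82} = \frac{1}{\frac{\sqrt{-51 + 0}}{3} - \frac{41}{100}} = \frac{1}{\frac{\sqrt{-51}}{3} - \frac{41}{100}} = \frac{1}{\frac{i \sqrt{51}}{3} - \frac{41}{100}} = \frac{1}{- \frac{41}{100} + \frac{i \sqrt{51}}{3}}$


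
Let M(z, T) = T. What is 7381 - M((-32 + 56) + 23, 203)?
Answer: 7178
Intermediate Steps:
7381 - M((-32 + 56) + 23, 203) = 7381 - 1*203 = 7381 - 203 = 7178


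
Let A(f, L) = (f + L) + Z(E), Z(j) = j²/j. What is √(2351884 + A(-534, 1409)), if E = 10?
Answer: √2352769 ≈ 1533.9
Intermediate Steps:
Z(j) = j
A(f, L) = 10 + L + f (A(f, L) = (f + L) + 10 = (L + f) + 10 = 10 + L + f)
√(2351884 + A(-534, 1409)) = √(2351884 + (10 + 1409 - 534)) = √(2351884 + 885) = √2352769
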